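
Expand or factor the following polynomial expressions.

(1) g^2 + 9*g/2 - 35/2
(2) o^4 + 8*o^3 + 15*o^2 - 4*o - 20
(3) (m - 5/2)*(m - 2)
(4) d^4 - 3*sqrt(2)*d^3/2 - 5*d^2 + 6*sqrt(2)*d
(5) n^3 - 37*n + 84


(1) = (g - 5/2)*(g + 7)
(2) = (o - 1)*(o + 2)^2*(o + 5)
(3) = m^2 - 9*m/2 + 5
(4) = d*(d - 2*sqrt(2))*(d - sqrt(2))*(d + 3*sqrt(2)/2)
(5) = (n - 4)*(n - 3)*(n + 7)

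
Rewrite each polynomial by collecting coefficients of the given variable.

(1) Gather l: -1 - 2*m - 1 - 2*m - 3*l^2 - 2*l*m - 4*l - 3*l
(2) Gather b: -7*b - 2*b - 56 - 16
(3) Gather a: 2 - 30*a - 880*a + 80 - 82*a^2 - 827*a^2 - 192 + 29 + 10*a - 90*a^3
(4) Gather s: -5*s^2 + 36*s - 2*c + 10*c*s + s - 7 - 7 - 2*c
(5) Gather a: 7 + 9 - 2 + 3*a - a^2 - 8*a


(1) = -3*l^2 + l*(-2*m - 7) - 4*m - 2
(2) = -9*b - 72
(3) = -90*a^3 - 909*a^2 - 900*a - 81
(4) = -4*c - 5*s^2 + s*(10*c + 37) - 14
(5) = -a^2 - 5*a + 14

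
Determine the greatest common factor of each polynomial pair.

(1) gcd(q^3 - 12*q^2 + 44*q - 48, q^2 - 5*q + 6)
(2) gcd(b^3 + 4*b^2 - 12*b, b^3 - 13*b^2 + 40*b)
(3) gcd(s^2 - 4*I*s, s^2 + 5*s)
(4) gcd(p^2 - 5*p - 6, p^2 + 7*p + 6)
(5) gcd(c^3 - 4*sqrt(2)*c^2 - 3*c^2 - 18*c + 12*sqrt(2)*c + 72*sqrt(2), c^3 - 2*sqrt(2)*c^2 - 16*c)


(1) = gcd((q - 6)*(q - 4)*(q - 2), (q - 3)*(q - 2)) = q - 2
(2) = gcd(b*(b - 2)*(b + 6), b*(b - 8)*(b - 5)) = b
(3) = s
(4) = p + 1
(5) = c - 4*sqrt(2)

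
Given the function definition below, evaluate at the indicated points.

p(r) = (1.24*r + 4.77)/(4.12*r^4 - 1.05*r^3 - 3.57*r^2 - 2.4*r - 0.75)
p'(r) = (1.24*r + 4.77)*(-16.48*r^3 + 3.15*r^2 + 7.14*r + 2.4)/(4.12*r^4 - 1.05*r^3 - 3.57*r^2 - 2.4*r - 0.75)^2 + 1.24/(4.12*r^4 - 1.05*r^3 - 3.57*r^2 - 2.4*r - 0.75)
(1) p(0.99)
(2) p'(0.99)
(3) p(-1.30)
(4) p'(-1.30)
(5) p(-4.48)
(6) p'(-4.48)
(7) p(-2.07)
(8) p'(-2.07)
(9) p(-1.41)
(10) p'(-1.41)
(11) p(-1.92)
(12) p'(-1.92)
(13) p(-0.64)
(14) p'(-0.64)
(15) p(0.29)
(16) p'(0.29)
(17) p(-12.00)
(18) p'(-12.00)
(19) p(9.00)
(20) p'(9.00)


(1) = -1.63
(2) = -1.85
(3) = 0.30
(4) = 1.13
(5) = -0.00
(6) = 0.00
(7) = 0.03
(8) = 0.08
(9) = 0.20
(10) = 0.70
(11) = 0.04
(12) = 0.12
(13) = 13.70
(14) = 166.73
(15) = -2.94
(16) = 6.61
(17) = -0.00
(18) = -0.00
(19) = 0.00
(20) = -0.00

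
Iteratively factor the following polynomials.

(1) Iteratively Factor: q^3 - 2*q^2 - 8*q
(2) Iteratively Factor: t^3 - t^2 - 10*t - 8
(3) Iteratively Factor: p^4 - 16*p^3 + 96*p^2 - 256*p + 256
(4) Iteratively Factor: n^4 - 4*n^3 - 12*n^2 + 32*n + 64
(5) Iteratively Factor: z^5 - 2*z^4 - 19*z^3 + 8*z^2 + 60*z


(1) = (q)*(q^2 - 2*q - 8) = q*(q + 2)*(q - 4)
(2) = (t - 4)*(t^2 + 3*t + 2) = (t - 4)*(t + 2)*(t + 1)
(3) = (p - 4)*(p^3 - 12*p^2 + 48*p - 64) = (p - 4)^2*(p^2 - 8*p + 16) = (p - 4)^3*(p - 4)
(4) = (n - 4)*(n^3 - 12*n - 16) = (n - 4)*(n + 2)*(n^2 - 2*n - 8) = (n - 4)^2*(n + 2)*(n + 2)
(5) = (z + 2)*(z^4 - 4*z^3 - 11*z^2 + 30*z) = z*(z + 2)*(z^3 - 4*z^2 - 11*z + 30) = z*(z - 2)*(z + 2)*(z^2 - 2*z - 15) = z*(z - 5)*(z - 2)*(z + 2)*(z + 3)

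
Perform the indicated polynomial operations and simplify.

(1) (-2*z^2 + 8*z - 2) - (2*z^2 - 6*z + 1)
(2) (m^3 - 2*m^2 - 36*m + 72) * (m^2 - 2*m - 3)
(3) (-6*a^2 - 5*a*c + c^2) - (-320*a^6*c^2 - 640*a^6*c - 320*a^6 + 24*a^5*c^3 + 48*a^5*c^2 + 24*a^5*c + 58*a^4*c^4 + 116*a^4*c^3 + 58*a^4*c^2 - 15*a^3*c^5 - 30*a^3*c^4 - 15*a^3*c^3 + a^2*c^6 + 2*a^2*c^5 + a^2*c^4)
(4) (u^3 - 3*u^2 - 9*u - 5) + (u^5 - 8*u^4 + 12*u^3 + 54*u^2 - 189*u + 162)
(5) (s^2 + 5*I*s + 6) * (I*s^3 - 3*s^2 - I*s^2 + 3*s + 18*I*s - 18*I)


(1) = -4*z^2 + 14*z - 3
(2) = m^5 - 4*m^4 - 35*m^3 + 150*m^2 - 36*m - 216
(3) = 320*a^6*c^2 + 640*a^6*c + 320*a^6 - 24*a^5*c^3 - 48*a^5*c^2 - 24*a^5*c - 58*a^4*c^4 - 116*a^4*c^3 - 58*a^4*c^2 + 15*a^3*c^5 + 30*a^3*c^4 + 15*a^3*c^3 - a^2*c^6 - 2*a^2*c^5 - a^2*c^4 - 6*a^2 - 5*a*c + c^2
(4) = u^5 - 8*u^4 + 13*u^3 + 51*u^2 - 198*u + 157
(5) = I*s^5 - 8*s^4 - I*s^4 + 8*s^3 + 9*I*s^3 - 108*s^2 - 9*I*s^2 + 108*s + 108*I*s - 108*I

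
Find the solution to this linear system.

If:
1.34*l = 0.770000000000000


Then:
l = 0.57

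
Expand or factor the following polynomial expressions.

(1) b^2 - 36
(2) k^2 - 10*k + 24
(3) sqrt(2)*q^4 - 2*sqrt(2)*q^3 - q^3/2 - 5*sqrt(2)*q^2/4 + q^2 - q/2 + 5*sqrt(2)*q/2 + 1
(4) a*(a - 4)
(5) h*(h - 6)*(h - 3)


(1) = (b - 6)*(b + 6)
(2) = (k - 6)*(k - 4)
(3) = (q - 2)*(q - sqrt(2))*(q + sqrt(2)/2)*(sqrt(2)*q + 1/2)
(4) = a^2 - 4*a
(5) = h^3 - 9*h^2 + 18*h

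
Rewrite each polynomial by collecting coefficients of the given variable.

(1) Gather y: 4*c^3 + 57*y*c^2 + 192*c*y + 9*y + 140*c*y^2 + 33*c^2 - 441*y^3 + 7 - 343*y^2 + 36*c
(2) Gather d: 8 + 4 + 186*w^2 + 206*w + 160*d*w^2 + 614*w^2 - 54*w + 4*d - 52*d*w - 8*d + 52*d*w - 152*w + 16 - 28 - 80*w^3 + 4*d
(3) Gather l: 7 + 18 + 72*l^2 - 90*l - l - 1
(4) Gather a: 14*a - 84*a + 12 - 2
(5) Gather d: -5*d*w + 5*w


(1) = 4*c^3 + 33*c^2 + 36*c - 441*y^3 + y^2*(140*c - 343) + y*(57*c^2 + 192*c + 9) + 7
(2) = 160*d*w^2 - 80*w^3 + 800*w^2
(3) = 72*l^2 - 91*l + 24
(4) = 10 - 70*a
(5) = -5*d*w + 5*w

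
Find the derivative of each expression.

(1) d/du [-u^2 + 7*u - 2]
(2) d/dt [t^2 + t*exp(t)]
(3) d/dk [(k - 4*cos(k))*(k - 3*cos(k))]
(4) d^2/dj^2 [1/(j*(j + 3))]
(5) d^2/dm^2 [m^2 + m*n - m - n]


(1) = 7 - 2*u
(2) = t*exp(t) + 2*t + exp(t)
(3) = 7*k*sin(k) + 2*k - 12*sin(2*k) - 7*cos(k)
(4) = 2*(j^2 + j*(j + 3) + (j + 3)^2)/(j^3*(j + 3)^3)
(5) = 2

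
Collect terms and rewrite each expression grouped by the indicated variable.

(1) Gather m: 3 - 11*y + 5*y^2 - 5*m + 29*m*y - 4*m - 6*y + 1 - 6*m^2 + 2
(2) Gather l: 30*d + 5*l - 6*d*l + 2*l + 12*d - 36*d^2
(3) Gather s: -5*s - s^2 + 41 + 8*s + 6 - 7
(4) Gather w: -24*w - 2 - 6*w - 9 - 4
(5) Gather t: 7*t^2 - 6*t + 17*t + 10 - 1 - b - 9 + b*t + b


(1) = -6*m^2 + m*(29*y - 9) + 5*y^2 - 17*y + 6
(2) = -36*d^2 + 42*d + l*(7 - 6*d)
(3) = -s^2 + 3*s + 40
(4) = -30*w - 15
(5) = 7*t^2 + t*(b + 11)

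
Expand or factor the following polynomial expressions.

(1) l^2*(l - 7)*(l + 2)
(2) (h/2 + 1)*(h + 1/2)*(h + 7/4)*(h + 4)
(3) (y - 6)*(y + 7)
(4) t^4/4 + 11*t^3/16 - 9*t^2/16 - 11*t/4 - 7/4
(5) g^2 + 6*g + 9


(1) = l^4 - 5*l^3 - 14*l^2
(2) = h^4/2 + 33*h^3/8 + 179*h^2/16 + 93*h/8 + 7/2
(3) = y^2 + y - 42
(4) = (t/4 + 1/2)*(t - 2)*(t + 1)*(t + 7/4)
(5) = (g + 3)^2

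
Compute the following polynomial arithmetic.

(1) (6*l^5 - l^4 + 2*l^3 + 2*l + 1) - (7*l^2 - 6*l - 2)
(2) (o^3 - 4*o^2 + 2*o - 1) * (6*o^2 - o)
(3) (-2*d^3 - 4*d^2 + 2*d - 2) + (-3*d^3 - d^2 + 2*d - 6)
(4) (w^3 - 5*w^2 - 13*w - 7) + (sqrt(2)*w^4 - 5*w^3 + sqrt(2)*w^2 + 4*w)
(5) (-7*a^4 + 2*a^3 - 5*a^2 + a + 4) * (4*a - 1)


(1) = 6*l^5 - l^4 + 2*l^3 - 7*l^2 + 8*l + 3
(2) = 6*o^5 - 25*o^4 + 16*o^3 - 8*o^2 + o
(3) = -5*d^3 - 5*d^2 + 4*d - 8
(4) = sqrt(2)*w^4 - 4*w^3 - 5*w^2 + sqrt(2)*w^2 - 9*w - 7
(5) = -28*a^5 + 15*a^4 - 22*a^3 + 9*a^2 + 15*a - 4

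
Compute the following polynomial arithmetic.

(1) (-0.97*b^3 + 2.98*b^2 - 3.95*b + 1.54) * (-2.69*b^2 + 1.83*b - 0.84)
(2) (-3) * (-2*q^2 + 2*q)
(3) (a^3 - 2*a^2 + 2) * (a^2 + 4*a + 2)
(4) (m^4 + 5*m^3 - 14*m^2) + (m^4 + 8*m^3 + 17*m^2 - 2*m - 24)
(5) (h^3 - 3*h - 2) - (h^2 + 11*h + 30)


(1) = 2.6093*b^5 - 9.7913*b^4 + 16.8937*b^3 - 13.8743*b^2 + 6.1362*b - 1.2936
(2) = 6*q^2 - 6*q
(3) = a^5 + 2*a^4 - 6*a^3 - 2*a^2 + 8*a + 4
(4) = 2*m^4 + 13*m^3 + 3*m^2 - 2*m - 24
(5) = h^3 - h^2 - 14*h - 32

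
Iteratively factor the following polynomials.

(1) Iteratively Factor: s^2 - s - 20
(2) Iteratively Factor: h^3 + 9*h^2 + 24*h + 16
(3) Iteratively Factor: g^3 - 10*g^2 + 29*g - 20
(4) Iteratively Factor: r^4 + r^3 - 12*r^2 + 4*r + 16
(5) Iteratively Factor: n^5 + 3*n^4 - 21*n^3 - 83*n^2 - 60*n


(1) = (s + 4)*(s - 5)
(2) = (h + 4)*(h^2 + 5*h + 4) = (h + 1)*(h + 4)*(h + 4)
(3) = (g - 5)*(g^2 - 5*g + 4) = (g - 5)*(g - 1)*(g - 4)
(4) = (r + 4)*(r^3 - 3*r^2 + 4) = (r - 2)*(r + 4)*(r^2 - r - 2) = (r - 2)^2*(r + 4)*(r + 1)
(5) = (n + 4)*(n^4 - n^3 - 17*n^2 - 15*n) = (n - 5)*(n + 4)*(n^3 + 4*n^2 + 3*n) = n*(n - 5)*(n + 4)*(n^2 + 4*n + 3) = n*(n - 5)*(n + 1)*(n + 4)*(n + 3)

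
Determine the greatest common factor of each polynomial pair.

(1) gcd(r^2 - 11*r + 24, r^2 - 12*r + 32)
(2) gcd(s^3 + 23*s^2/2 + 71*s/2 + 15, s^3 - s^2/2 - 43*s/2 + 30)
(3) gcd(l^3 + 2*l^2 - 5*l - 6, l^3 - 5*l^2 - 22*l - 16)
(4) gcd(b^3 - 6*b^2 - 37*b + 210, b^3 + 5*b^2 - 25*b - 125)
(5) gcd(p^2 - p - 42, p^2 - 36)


(1) = r - 8
(2) = s + 5
(3) = gcd((l - 2)*(l + 1)*(l + 3), (l - 8)*(l + 1)*(l + 2)) = l + 1
(4) = b - 5
(5) = gcd((p - 7)*(p + 6), (p - 6)*(p + 6)) = p + 6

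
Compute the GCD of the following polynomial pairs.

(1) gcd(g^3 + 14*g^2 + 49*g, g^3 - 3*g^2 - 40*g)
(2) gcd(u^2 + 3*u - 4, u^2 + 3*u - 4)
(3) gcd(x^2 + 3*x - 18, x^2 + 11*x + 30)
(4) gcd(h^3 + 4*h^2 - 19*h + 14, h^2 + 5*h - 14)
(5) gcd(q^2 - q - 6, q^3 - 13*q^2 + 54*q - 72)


(1) = g
(2) = gcd((u - 1)*(u + 4), (u - 1)*(u + 4)) = u^2 + 3*u - 4
(3) = x + 6
(4) = gcd((h - 2)*(h - 1)*(h + 7), (h - 2)*(h + 7)) = h^2 + 5*h - 14
(5) = q - 3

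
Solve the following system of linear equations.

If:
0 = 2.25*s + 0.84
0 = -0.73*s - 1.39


Then:
No Solution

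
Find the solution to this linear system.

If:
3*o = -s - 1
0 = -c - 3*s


Then:
c = -3*s
o = -s/3 - 1/3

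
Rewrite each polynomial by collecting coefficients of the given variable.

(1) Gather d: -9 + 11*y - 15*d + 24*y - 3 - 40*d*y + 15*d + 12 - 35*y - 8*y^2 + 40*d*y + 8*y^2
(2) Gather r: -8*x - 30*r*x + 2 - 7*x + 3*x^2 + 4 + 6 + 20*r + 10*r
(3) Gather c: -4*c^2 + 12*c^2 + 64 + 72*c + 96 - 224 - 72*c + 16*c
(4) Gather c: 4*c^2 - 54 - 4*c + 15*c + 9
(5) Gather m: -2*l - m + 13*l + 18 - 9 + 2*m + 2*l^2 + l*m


(1) = 0
(2) = r*(30 - 30*x) + 3*x^2 - 15*x + 12
(3) = 8*c^2 + 16*c - 64
(4) = 4*c^2 + 11*c - 45
(5) = 2*l^2 + 11*l + m*(l + 1) + 9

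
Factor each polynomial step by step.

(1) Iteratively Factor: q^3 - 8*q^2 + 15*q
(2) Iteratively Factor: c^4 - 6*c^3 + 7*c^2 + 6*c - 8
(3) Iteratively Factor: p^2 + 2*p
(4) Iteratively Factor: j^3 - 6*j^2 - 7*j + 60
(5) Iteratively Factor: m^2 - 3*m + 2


(1) = (q - 5)*(q^2 - 3*q) = q*(q - 5)*(q - 3)
(2) = (c - 1)*(c^3 - 5*c^2 + 2*c + 8) = (c - 1)*(c + 1)*(c^2 - 6*c + 8) = (c - 4)*(c - 1)*(c + 1)*(c - 2)
(3) = (p + 2)*(p)
(4) = (j + 3)*(j^2 - 9*j + 20) = (j - 5)*(j + 3)*(j - 4)
(5) = (m - 2)*(m - 1)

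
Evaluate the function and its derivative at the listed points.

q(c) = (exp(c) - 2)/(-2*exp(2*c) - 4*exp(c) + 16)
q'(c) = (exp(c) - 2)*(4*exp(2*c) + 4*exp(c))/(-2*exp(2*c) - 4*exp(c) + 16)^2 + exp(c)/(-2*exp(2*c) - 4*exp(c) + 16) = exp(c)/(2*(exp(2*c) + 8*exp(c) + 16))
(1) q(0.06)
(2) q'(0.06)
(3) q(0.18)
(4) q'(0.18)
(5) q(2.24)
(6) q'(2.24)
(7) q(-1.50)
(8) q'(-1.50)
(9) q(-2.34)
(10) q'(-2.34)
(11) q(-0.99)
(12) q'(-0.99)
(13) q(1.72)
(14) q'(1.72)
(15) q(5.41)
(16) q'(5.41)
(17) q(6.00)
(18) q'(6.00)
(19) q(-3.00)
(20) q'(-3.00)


(1) = -0.10
(2) = 0.02
(3) = -0.10
(4) = 0.02
(5) = -0.04
(6) = 0.03
(7) = -0.12
(8) = 0.01
(9) = -0.12
(10) = 0.00
(11) = -0.11
(12) = 0.01
(13) = -0.05
(14) = 0.03
(15) = -0.00
(16) = 0.00
(17) = -0.00
(18) = 0.00
(19) = -0.12
(20) = 0.00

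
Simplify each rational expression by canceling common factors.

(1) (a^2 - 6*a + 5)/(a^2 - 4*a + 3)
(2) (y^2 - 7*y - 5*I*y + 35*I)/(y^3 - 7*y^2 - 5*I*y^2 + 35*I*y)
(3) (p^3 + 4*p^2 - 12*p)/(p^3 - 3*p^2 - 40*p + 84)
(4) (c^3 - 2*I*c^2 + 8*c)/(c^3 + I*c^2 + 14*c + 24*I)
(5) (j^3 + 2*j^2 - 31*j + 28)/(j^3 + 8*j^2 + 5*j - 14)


(1) = (a - 5)/(a - 3)
(2) = 1/y
(3) = p/(p - 7)
(4) = c/(c + 3*I)
(5) = (j - 4)/(j + 2)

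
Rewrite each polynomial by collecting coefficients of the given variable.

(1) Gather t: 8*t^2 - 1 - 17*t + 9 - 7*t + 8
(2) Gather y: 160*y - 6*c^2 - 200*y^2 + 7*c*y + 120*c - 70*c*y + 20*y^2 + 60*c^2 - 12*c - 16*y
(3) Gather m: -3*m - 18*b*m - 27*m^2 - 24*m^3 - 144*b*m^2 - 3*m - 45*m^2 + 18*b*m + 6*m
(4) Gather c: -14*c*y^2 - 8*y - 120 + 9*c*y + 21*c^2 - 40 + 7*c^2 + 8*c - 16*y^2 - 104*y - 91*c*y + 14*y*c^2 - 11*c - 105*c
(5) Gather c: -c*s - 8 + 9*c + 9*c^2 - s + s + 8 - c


(1) = 8*t^2 - 24*t + 16
(2) = 54*c^2 + 108*c - 180*y^2 + y*(144 - 63*c)
(3) = -24*m^3 + m^2*(-144*b - 72)
(4) = c^2*(14*y + 28) + c*(-14*y^2 - 82*y - 108) - 16*y^2 - 112*y - 160
(5) = 9*c^2 + c*(8 - s)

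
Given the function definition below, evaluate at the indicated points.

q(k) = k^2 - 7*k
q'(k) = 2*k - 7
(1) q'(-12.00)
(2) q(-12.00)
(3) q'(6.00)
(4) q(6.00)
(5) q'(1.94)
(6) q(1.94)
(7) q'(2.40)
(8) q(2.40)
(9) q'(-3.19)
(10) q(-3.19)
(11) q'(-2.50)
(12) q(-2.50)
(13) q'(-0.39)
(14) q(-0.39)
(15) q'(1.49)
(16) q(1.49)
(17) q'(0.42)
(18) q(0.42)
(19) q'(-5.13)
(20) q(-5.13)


(1) = -31.00
(2) = 228.00
(3) = 5.00
(4) = -6.00
(5) = -3.12
(6) = -9.82
(7) = -2.20
(8) = -11.04
(9) = -13.38
(10) = 32.51
(11) = -12.00
(12) = 23.75
(13) = -7.78
(14) = 2.88
(15) = -4.02
(16) = -8.21
(17) = -6.16
(18) = -2.76
(19) = -17.26
(20) = 62.23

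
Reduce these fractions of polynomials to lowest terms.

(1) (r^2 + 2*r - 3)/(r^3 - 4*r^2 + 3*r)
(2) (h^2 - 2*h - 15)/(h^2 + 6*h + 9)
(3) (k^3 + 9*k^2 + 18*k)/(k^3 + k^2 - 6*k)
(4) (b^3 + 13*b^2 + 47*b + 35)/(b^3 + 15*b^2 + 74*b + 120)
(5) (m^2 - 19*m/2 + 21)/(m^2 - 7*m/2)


(1) = (r + 3)/(r^2 - 3*r)
(2) = (h - 5)/(h + 3)
(3) = (k + 6)/(k - 2)
(4) = (b^2 + 8*b + 7)/(b^2 + 10*b + 24)
(5) = (m - 6)/m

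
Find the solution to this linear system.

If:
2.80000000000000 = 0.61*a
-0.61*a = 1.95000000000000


Then:
No Solution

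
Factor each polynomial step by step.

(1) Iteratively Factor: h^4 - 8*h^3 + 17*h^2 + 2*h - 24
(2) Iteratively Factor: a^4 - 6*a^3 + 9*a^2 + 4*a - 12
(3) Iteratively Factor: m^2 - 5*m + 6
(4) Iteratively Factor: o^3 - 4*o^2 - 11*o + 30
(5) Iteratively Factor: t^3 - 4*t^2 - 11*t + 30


(1) = (h - 4)*(h^3 - 4*h^2 + h + 6) = (h - 4)*(h - 2)*(h^2 - 2*h - 3) = (h - 4)*(h - 2)*(h + 1)*(h - 3)
(2) = (a - 2)*(a^3 - 4*a^2 + a + 6) = (a - 3)*(a - 2)*(a^2 - a - 2) = (a - 3)*(a - 2)^2*(a + 1)
(3) = (m - 3)*(m - 2)
(4) = (o - 5)*(o^2 + o - 6) = (o - 5)*(o - 2)*(o + 3)
(5) = (t + 3)*(t^2 - 7*t + 10) = (t - 5)*(t + 3)*(t - 2)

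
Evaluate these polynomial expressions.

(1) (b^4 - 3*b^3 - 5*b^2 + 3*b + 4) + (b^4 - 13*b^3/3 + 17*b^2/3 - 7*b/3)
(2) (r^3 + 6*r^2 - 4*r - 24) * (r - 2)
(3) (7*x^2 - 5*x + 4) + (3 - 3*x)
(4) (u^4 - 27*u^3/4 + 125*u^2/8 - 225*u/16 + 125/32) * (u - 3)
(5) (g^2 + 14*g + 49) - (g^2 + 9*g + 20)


(1) = 2*b^4 - 22*b^3/3 + 2*b^2/3 + 2*b/3 + 4
(2) = r^4 + 4*r^3 - 16*r^2 - 16*r + 48
(3) = 7*x^2 - 8*x + 7
(4) = u^5 - 39*u^4/4 + 287*u^3/8 - 975*u^2/16 + 1475*u/32 - 375/32
(5) = 5*g + 29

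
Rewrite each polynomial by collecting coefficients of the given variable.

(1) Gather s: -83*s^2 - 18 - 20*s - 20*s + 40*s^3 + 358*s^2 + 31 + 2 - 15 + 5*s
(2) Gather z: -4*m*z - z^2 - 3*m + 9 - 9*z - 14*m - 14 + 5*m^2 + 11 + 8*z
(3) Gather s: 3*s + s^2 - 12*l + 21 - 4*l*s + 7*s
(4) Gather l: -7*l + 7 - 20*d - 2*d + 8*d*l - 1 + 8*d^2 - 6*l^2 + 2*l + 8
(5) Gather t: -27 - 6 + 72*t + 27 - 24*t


(1) = 40*s^3 + 275*s^2 - 35*s
(2) = 5*m^2 - 17*m - z^2 + z*(-4*m - 1) + 6
(3) = -12*l + s^2 + s*(10 - 4*l) + 21
(4) = 8*d^2 - 22*d - 6*l^2 + l*(8*d - 5) + 14
(5) = 48*t - 6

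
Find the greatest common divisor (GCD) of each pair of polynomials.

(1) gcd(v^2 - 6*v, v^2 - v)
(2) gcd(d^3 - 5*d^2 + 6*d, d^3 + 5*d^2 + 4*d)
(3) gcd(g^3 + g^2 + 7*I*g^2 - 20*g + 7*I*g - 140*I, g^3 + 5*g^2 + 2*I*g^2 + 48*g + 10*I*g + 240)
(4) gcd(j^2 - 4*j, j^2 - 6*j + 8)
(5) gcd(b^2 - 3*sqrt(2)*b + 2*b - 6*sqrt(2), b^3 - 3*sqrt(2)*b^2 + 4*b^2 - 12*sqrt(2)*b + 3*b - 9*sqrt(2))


(1) = gcd(v*(v - 6), v*(v - 1)) = v
(2) = d
(3) = gcd((g - 4)*(g + 5)*(g + 7*I), (g + 5)*(g - 6*I)*(g + 8*I)) = g + 5
(4) = gcd(j*(j - 4), (j - 4)*(j - 2)) = j - 4
(5) = b - 3*sqrt(2)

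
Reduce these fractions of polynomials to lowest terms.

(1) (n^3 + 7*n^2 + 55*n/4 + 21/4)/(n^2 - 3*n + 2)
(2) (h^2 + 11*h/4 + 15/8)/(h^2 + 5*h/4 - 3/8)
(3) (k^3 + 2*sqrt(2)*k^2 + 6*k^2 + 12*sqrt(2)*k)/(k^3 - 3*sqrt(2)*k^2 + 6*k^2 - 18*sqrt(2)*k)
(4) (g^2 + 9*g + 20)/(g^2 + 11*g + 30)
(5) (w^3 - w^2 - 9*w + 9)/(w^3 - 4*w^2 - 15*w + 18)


(1) = (4*n^3 + 28*n^2 + 55*n + 21)/(4*n^2 - 12*n + 8)
(2) = (4*h + 5)/(4*h - 1)
(3) = (k + 2*sqrt(2))/(k - 3*sqrt(2))
(4) = (g + 4)/(g + 6)
(5) = (w - 3)/(w - 6)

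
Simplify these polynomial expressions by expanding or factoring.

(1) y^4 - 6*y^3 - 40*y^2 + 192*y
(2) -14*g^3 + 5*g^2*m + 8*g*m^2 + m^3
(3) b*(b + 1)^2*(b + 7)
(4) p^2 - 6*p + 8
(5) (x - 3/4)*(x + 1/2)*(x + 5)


(1) = y*(y - 8)*(y - 4)*(y + 6)
(2) = (-g + m)*(2*g + m)*(7*g + m)
(3) = b^4 + 9*b^3 + 15*b^2 + 7*b
(4) = (p - 4)*(p - 2)
(5) = x^3 + 19*x^2/4 - 13*x/8 - 15/8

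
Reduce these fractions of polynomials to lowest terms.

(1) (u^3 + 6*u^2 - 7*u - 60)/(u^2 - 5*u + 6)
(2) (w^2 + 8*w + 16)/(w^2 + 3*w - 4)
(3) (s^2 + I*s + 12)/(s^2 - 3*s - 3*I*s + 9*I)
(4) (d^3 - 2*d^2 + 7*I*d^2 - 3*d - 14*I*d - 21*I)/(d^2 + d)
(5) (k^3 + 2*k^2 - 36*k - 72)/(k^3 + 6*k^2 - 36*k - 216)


(1) = (u^2 + 9*u + 20)/(u - 2)
(2) = (w + 4)/(w - 1)
(3) = (s + 4*I)/(s - 3)
(4) = (d^2 + d*(-3 + 7*I) - 21*I)/d
(5) = (k + 2)/(k + 6)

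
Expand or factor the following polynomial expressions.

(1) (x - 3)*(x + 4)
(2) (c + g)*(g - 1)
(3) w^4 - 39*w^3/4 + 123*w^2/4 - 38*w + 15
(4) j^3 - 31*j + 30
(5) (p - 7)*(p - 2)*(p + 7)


(1) = x^2 + x - 12
(2) = c*g - c + g^2 - g
(3) = (w - 5)*(w - 2)^2*(w - 3/4)
(4) = (j - 5)*(j - 1)*(j + 6)
(5) = p^3 - 2*p^2 - 49*p + 98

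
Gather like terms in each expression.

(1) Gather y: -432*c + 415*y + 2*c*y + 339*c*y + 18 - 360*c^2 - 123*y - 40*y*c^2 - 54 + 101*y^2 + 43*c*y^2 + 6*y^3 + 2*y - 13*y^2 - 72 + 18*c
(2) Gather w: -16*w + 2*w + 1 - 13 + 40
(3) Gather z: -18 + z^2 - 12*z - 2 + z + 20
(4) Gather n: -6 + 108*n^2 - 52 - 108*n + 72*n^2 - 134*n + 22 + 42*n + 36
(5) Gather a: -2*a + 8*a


(1) = -360*c^2 - 414*c + 6*y^3 + y^2*(43*c + 88) + y*(-40*c^2 + 341*c + 294) - 108
(2) = 28 - 14*w
(3) = z^2 - 11*z
(4) = 180*n^2 - 200*n
(5) = 6*a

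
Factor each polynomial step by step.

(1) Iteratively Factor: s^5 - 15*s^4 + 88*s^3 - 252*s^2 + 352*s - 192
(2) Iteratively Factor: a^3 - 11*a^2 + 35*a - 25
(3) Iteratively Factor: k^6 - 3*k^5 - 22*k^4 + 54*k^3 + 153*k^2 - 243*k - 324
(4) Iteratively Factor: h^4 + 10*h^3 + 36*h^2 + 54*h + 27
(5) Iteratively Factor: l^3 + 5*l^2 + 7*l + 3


(1) = (s - 4)*(s^4 - 11*s^3 + 44*s^2 - 76*s + 48) = (s - 4)*(s - 2)*(s^3 - 9*s^2 + 26*s - 24) = (s - 4)*(s - 3)*(s - 2)*(s^2 - 6*s + 8) = (s - 4)*(s - 3)*(s - 2)^2*(s - 4)
(2) = (a - 5)*(a^2 - 6*a + 5) = (a - 5)^2*(a - 1)
(3) = (k + 3)*(k^5 - 6*k^4 - 4*k^3 + 66*k^2 - 45*k - 108) = (k - 4)*(k + 3)*(k^4 - 2*k^3 - 12*k^2 + 18*k + 27) = (k - 4)*(k - 3)*(k + 3)*(k^3 + k^2 - 9*k - 9) = (k - 4)*(k - 3)*(k + 3)^2*(k^2 - 2*k - 3) = (k - 4)*(k - 3)*(k + 1)*(k + 3)^2*(k - 3)
(4) = (h + 3)*(h^3 + 7*h^2 + 15*h + 9) = (h + 3)^2*(h^2 + 4*h + 3) = (h + 1)*(h + 3)^2*(h + 3)
(5) = (l + 3)*(l^2 + 2*l + 1) = (l + 1)*(l + 3)*(l + 1)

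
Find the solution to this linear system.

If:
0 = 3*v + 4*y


Then:
v = -4*y/3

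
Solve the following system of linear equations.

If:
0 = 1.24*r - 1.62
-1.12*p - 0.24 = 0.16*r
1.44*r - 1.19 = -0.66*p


Then:
No Solution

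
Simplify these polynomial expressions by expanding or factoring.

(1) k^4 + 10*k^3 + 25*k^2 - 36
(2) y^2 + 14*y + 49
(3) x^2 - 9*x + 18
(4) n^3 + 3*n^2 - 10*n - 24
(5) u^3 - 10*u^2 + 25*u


(1) = (k - 1)*(k + 2)*(k + 3)*(k + 6)
(2) = (y + 7)^2
(3) = (x - 6)*(x - 3)
(4) = (n - 3)*(n + 2)*(n + 4)
(5) = u*(u - 5)^2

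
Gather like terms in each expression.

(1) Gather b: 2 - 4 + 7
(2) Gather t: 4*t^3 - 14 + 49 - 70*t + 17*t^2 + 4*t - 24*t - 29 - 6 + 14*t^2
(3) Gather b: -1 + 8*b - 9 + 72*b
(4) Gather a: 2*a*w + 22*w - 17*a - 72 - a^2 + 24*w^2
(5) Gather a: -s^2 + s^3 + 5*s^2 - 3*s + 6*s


(1) = 5
(2) = 4*t^3 + 31*t^2 - 90*t
(3) = 80*b - 10
(4) = -a^2 + a*(2*w - 17) + 24*w^2 + 22*w - 72
(5) = s^3 + 4*s^2 + 3*s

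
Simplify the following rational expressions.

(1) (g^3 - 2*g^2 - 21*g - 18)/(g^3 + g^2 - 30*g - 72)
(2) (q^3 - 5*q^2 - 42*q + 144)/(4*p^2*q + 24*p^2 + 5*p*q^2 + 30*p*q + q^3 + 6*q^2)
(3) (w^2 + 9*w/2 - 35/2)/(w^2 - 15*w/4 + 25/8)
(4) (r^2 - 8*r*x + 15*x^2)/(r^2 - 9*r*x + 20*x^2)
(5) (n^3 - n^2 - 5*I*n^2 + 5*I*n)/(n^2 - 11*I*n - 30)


(1) = (g + 1)/(g + 4)
(2) = (q^2 - 11*q + 24)/(4*p^2 + 5*p*q + q^2)
(3) = (4*w + 28)/(4*w - 5)
(4) = (-r + 3*x)/(-r + 4*x)
(5) = (n^2 - n)/(n - 6*I)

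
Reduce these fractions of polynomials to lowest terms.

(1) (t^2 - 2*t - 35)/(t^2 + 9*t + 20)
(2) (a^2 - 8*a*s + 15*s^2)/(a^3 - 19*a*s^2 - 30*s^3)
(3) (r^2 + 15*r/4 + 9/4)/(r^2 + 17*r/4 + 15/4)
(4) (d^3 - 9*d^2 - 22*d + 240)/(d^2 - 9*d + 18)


(1) = (t - 7)/(t + 4)
(2) = (a - 3*s)/(a^2 + 5*a*s + 6*s^2)
(3) = (4*r + 3)/(4*r + 5)
(4) = (d^2 - 3*d - 40)/(d - 3)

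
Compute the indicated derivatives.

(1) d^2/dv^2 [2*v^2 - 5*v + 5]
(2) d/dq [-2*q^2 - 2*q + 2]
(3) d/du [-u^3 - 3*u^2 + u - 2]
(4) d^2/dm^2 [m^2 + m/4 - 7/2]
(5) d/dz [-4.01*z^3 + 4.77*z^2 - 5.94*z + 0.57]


(1) = 4
(2) = -4*q - 2
(3) = -3*u^2 - 6*u + 1
(4) = 2
(5) = -12.03*z^2 + 9.54*z - 5.94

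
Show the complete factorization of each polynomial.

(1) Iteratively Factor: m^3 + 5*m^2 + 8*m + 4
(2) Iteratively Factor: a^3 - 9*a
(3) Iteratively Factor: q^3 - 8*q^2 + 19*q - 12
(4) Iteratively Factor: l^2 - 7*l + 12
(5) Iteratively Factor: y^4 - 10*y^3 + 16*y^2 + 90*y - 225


(1) = (m + 2)*(m^2 + 3*m + 2) = (m + 2)^2*(m + 1)
(2) = (a + 3)*(a^2 - 3*a) = (a - 3)*(a + 3)*(a)
(3) = (q - 1)*(q^2 - 7*q + 12) = (q - 4)*(q - 1)*(q - 3)
(4) = (l - 3)*(l - 4)
(5) = (y - 5)*(y^3 - 5*y^2 - 9*y + 45) = (y - 5)^2*(y^2 - 9) = (y - 5)^2*(y - 3)*(y + 3)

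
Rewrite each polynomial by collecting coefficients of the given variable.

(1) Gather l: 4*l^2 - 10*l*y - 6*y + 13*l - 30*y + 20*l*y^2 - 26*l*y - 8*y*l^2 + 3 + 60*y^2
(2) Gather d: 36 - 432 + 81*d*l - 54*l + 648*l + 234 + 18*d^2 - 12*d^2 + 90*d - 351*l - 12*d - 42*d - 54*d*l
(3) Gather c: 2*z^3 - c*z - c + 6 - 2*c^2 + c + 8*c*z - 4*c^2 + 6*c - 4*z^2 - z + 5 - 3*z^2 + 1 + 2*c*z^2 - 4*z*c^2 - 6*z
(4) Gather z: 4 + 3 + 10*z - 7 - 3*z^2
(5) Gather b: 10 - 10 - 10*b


(1) = l^2*(4 - 8*y) + l*(20*y^2 - 36*y + 13) + 60*y^2 - 36*y + 3
(2) = 6*d^2 + d*(27*l + 36) + 243*l - 162
(3) = c^2*(-4*z - 6) + c*(2*z^2 + 7*z + 6) + 2*z^3 - 7*z^2 - 7*z + 12
(4) = -3*z^2 + 10*z
(5) = -10*b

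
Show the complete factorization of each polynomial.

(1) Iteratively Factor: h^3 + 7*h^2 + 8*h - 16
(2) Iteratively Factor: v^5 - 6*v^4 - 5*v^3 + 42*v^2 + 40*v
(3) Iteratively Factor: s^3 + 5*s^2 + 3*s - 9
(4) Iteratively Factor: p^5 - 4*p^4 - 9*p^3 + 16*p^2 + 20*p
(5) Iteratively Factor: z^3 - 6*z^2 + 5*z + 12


(1) = (h - 1)*(h^2 + 8*h + 16) = (h - 1)*(h + 4)*(h + 4)
(2) = (v - 5)*(v^4 - v^3 - 10*v^2 - 8*v) = (v - 5)*(v + 2)*(v^3 - 3*v^2 - 4*v) = (v - 5)*(v + 1)*(v + 2)*(v^2 - 4*v) = v*(v - 5)*(v + 1)*(v + 2)*(v - 4)
(3) = (s - 1)*(s^2 + 6*s + 9) = (s - 1)*(s + 3)*(s + 3)
(4) = (p - 5)*(p^4 + p^3 - 4*p^2 - 4*p) = (p - 5)*(p + 2)*(p^3 - p^2 - 2*p) = (p - 5)*(p - 2)*(p + 2)*(p^2 + p) = (p - 5)*(p - 2)*(p + 1)*(p + 2)*(p)
(5) = (z + 1)*(z^2 - 7*z + 12) = (z - 4)*(z + 1)*(z - 3)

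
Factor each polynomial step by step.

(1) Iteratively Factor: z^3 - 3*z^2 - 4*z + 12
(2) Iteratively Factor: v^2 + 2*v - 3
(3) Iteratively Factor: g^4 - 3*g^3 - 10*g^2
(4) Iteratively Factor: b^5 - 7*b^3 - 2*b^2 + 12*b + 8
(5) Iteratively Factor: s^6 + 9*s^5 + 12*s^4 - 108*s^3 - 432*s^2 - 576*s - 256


(1) = (z - 3)*(z^2 - 4) = (z - 3)*(z - 2)*(z + 2)
(2) = (v - 1)*(v + 3)
(3) = (g)*(g^3 - 3*g^2 - 10*g) = g*(g + 2)*(g^2 - 5*g) = g^2*(g + 2)*(g - 5)
(4) = (b - 2)*(b^4 + 2*b^3 - 3*b^2 - 8*b - 4) = (b - 2)^2*(b^3 + 4*b^2 + 5*b + 2) = (b - 2)^2*(b + 1)*(b^2 + 3*b + 2) = (b - 2)^2*(b + 1)^2*(b + 2)
(5) = (s + 4)*(s^5 + 5*s^4 - 8*s^3 - 76*s^2 - 128*s - 64) = (s + 2)*(s + 4)*(s^4 + 3*s^3 - 14*s^2 - 48*s - 32) = (s + 2)*(s + 4)^2*(s^3 - s^2 - 10*s - 8) = (s + 2)^2*(s + 4)^2*(s^2 - 3*s - 4) = (s - 4)*(s + 2)^2*(s + 4)^2*(s + 1)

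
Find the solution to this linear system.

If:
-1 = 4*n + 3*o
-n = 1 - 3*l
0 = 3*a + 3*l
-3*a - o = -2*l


Then:
a = -1/9
l = 1/9
n = -2/3
o = 5/9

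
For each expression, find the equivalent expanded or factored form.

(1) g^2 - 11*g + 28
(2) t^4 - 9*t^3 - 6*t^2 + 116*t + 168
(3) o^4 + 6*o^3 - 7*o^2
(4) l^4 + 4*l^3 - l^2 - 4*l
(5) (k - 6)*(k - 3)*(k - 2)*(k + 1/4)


(1) = (g - 7)*(g - 4)
(2) = (t - 7)*(t - 6)*(t + 2)^2
(3) = o^2*(o - 1)*(o + 7)
(4) = l*(l - 1)*(l + 1)*(l + 4)
(5) = k^4 - 43*k^3/4 + 133*k^2/4 - 27*k - 9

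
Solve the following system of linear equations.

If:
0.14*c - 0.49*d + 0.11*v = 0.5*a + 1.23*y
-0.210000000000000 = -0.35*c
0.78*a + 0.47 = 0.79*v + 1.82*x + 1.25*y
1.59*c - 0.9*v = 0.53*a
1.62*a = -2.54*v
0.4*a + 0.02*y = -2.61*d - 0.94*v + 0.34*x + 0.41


Then:
a = -21.67
c = 0.60
d = -4.62
v = 13.82
x = -23.24
y = 11.96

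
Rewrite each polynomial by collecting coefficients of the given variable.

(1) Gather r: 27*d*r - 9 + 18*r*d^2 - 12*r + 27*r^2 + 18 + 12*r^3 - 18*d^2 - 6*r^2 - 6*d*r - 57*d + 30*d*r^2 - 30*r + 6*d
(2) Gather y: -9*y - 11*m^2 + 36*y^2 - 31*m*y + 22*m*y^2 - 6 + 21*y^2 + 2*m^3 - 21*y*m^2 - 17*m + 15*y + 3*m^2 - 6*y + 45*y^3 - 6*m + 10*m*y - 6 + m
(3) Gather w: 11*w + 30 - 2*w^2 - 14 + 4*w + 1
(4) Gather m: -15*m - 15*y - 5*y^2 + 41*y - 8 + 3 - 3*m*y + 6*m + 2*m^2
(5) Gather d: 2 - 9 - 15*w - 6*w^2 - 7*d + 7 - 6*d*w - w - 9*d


(1) = -18*d^2 - 51*d + 12*r^3 + r^2*(30*d + 21) + r*(18*d^2 + 21*d - 42) + 9
(2) = 2*m^3 - 8*m^2 - 22*m + 45*y^3 + y^2*(22*m + 57) + y*(-21*m^2 - 21*m) - 12
(3) = -2*w^2 + 15*w + 17
(4) = 2*m^2 + m*(-3*y - 9) - 5*y^2 + 26*y - 5
(5) = d*(-6*w - 16) - 6*w^2 - 16*w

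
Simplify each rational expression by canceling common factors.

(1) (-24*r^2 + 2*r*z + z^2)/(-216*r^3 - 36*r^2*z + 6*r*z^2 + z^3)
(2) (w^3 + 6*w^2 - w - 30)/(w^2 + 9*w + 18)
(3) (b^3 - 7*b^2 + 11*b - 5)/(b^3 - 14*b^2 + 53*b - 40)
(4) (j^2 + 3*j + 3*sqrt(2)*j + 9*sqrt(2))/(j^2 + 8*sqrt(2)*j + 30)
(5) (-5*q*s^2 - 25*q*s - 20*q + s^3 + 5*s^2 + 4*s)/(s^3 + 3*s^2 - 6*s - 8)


(1) = (-4*r + z)/(-36*r^2 + z^2)
(2) = (w^2 + 3*w - 10)/(w + 6)
(3) = (b - 1)/(b - 8)
(4) = (j + 3)/(j + 5*sqrt(2))
(5) = (-5*q + s)/(s - 2)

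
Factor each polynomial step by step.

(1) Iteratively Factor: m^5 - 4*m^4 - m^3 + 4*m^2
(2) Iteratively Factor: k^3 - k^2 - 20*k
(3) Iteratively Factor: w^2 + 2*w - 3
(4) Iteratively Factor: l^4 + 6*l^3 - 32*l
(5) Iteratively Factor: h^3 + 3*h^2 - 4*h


(1) = (m - 1)*(m^4 - 3*m^3 - 4*m^2) = m*(m - 1)*(m^3 - 3*m^2 - 4*m) = m*(m - 1)*(m + 1)*(m^2 - 4*m) = m*(m - 4)*(m - 1)*(m + 1)*(m)
(2) = (k - 5)*(k^2 + 4*k) = (k - 5)*(k + 4)*(k)
(3) = (w + 3)*(w - 1)
(4) = (l + 4)*(l^3 + 2*l^2 - 8*l) = (l + 4)^2*(l^2 - 2*l) = l*(l + 4)^2*(l - 2)
(5) = (h - 1)*(h^2 + 4*h) = (h - 1)*(h + 4)*(h)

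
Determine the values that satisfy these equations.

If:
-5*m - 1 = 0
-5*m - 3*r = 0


Then:
m = -1/5
r = 1/3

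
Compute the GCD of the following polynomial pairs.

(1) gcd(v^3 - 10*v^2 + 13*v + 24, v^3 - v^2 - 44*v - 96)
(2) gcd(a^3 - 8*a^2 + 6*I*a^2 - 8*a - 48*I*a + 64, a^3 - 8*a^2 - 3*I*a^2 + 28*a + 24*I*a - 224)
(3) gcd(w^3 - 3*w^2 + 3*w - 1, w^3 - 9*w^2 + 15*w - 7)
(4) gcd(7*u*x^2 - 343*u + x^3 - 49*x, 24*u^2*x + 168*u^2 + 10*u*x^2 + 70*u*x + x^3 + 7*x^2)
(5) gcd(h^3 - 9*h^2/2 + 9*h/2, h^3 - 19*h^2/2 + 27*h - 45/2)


(1) = v - 8
(2) = gcd((a - 8)*(a + 2*I)*(a + 4*I), (a - 8)*(a - 7*I)*(a + 4*I)) = a^2 + a*(-8 + 4*I) - 32*I
(3) = gcd((w - 1)^3, (w - 7)*(w - 1)^2) = w^2 - 2*w + 1
(4) = gcd((7*u + x)*(x - 7)*(x + 7), (4*u + x)*(6*u + x)*(x + 7)) = x + 7
(5) = gcd(h*(h - 3)*(h - 3/2), (h - 5)*(h - 3)*(h - 3/2)) = h^2 - 9*h/2 + 9/2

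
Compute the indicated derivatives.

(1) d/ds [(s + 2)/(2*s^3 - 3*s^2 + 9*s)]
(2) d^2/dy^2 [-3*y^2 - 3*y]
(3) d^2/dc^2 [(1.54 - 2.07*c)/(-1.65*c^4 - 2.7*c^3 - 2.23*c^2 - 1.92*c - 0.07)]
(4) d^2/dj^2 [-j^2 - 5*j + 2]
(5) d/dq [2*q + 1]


(1) = (-4*s^3 - 9*s^2 + 12*s - 18)/(s^2*(4*s^4 - 12*s^3 + 45*s^2 - 54*s + 81))
(2) = -6
(3) = (67.6269*c^7 + 63.6966*c^6 - 69.57981*c^5 - 201.28068*c^4 - 173.527974*c^3 - 96.410076*c^2 - 39.754386*c - 11.42974)/(4.492125*c^12 + 22.05225*c^11 + 54.299025*c^10 + 94.9725*c^9 + 125.27928*c^8 + 126.52983*c^7 + 101.775457*c^6 + 62.363124*c^5 + 27.90786*c^4 + 8.91585*c^3 + 0.806925*c^2 + 0.028224*c + 0.000343)
(4) = -2
(5) = 2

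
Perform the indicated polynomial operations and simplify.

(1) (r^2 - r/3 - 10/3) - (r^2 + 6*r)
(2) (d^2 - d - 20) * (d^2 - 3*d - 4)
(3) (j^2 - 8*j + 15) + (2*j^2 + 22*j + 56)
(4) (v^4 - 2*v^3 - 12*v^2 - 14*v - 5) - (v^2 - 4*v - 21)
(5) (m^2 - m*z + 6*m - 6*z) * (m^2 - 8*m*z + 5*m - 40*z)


(1) = -19*r/3 - 10/3
(2) = d^4 - 4*d^3 - 21*d^2 + 64*d + 80
(3) = 3*j^2 + 14*j + 71
(4) = v^4 - 2*v^3 - 13*v^2 - 10*v + 16
(5) = m^4 - 9*m^3*z + 11*m^3 + 8*m^2*z^2 - 99*m^2*z + 30*m^2 + 88*m*z^2 - 270*m*z + 240*z^2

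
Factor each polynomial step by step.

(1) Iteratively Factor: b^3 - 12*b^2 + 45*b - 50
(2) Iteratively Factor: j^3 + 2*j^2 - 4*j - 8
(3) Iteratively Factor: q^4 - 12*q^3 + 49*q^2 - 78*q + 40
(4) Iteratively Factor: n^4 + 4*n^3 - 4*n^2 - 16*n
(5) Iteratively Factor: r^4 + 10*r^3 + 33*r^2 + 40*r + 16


(1) = (b - 5)*(b^2 - 7*b + 10) = (b - 5)*(b - 2)*(b - 5)
(2) = (j - 2)*(j^2 + 4*j + 4) = (j - 2)*(j + 2)*(j + 2)
(3) = (q - 4)*(q^3 - 8*q^2 + 17*q - 10) = (q - 4)*(q - 1)*(q^2 - 7*q + 10) = (q - 5)*(q - 4)*(q - 1)*(q - 2)
(4) = (n)*(n^3 + 4*n^2 - 4*n - 16) = n*(n - 2)*(n^2 + 6*n + 8) = n*(n - 2)*(n + 2)*(n + 4)
(5) = (r + 4)*(r^3 + 6*r^2 + 9*r + 4) = (r + 4)^2*(r^2 + 2*r + 1) = (r + 1)*(r + 4)^2*(r + 1)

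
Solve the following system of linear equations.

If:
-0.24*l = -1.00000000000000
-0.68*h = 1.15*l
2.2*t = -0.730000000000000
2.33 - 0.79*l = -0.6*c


Then:
c = 1.60
h = -7.05
l = 4.17
t = -0.33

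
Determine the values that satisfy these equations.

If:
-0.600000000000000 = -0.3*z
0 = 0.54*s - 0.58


Then:
s = 1.07
z = 2.00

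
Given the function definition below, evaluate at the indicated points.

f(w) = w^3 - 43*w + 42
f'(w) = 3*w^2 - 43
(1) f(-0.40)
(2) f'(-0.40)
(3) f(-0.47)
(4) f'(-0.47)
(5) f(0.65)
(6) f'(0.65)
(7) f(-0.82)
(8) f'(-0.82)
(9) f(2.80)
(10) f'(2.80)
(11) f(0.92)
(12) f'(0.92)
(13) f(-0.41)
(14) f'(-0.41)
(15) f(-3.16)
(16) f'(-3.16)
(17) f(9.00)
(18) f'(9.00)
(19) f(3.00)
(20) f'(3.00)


(1) = 59.14
(2) = -42.52
(3) = 62.11
(4) = -42.34
(5) = 14.32
(6) = -41.73
(7) = 76.71
(8) = -40.98
(9) = -56.45
(10) = -19.48
(11) = 3.22
(12) = -40.46
(13) = 59.56
(14) = -42.50
(15) = 146.33
(16) = -13.04
(17) = 384.00
(18) = 200.00
(19) = -60.00
(20) = -16.00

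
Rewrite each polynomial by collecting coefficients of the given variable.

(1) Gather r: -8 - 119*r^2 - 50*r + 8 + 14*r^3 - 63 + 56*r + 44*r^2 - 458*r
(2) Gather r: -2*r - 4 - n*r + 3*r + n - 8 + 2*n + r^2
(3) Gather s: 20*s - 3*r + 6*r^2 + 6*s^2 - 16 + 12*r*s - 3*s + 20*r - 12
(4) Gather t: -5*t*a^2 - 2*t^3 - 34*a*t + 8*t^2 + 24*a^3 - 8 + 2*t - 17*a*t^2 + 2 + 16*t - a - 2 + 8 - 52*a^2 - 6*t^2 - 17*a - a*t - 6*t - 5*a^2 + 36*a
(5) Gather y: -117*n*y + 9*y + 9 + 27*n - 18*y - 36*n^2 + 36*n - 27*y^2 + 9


(1) = 14*r^3 - 75*r^2 - 452*r - 63
(2) = 3*n + r^2 + r*(1 - n) - 12
(3) = 6*r^2 + 17*r + 6*s^2 + s*(12*r + 17) - 28
(4) = 24*a^3 - 57*a^2 + 18*a - 2*t^3 + t^2*(2 - 17*a) + t*(-5*a^2 - 35*a + 12)
(5) = -36*n^2 + 63*n - 27*y^2 + y*(-117*n - 9) + 18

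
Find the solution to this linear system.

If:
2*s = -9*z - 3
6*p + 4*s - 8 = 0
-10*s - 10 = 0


Then:
p = 2
s = -1
z = -1/9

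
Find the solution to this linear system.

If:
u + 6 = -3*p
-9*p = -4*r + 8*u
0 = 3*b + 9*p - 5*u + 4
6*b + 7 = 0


Then:
b = -7/6
p = -61/48
r = -463/64
u = -35/16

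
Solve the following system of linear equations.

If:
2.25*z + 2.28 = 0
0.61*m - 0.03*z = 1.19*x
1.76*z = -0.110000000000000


Then:
No Solution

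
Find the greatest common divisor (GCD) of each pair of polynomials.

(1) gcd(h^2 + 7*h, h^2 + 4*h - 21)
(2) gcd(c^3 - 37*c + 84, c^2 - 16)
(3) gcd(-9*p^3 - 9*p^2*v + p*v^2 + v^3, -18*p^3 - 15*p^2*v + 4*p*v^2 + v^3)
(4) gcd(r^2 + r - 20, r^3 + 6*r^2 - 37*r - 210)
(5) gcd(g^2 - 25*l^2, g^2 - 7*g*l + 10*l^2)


(1) = gcd(h*(h + 7), (h - 3)*(h + 7)) = h + 7
(2) = c - 4
(3) = 3*p^2 + 2*p*v - v^2
(4) = r + 5
(5) = g - 5*l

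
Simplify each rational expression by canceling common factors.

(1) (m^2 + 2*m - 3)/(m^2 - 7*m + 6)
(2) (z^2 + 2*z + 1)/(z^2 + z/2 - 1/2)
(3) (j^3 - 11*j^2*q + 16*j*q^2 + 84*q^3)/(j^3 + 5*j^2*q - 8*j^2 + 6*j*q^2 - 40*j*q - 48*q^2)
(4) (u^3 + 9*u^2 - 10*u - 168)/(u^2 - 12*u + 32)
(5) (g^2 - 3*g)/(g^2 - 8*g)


(1) = (m + 3)/(m - 6)
(2) = (2*z + 2)/(2*z - 1)
(3) = (j^2 - 13*j*q + 42*q^2)/(j^2 + 3*j*q - 8*j - 24*q)
(4) = (u^2 + 13*u + 42)/(u - 8)
(5) = (g - 3)/(g - 8)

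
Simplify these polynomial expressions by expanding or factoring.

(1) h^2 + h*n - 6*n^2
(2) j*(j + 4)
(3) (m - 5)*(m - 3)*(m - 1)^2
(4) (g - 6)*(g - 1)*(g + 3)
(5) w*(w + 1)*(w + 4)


(1) = (h - 2*n)*(h + 3*n)
(2) = j^2 + 4*j
(3) = m^4 - 10*m^3 + 32*m^2 - 38*m + 15
(4) = g^3 - 4*g^2 - 15*g + 18
(5) = w^3 + 5*w^2 + 4*w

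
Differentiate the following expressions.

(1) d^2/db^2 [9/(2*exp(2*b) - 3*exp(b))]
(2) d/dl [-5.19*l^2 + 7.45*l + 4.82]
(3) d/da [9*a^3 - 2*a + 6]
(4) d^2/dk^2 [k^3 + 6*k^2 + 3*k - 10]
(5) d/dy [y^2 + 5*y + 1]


(1) = 9*((3 - 8*exp(b))*(2*exp(b) - 3) + 2*(4*exp(b) - 3)^2)*exp(-b)/(2*exp(b) - 3)^3
(2) = 7.45 - 10.38*l
(3) = 27*a^2 - 2
(4) = 6*k + 12
(5) = 2*y + 5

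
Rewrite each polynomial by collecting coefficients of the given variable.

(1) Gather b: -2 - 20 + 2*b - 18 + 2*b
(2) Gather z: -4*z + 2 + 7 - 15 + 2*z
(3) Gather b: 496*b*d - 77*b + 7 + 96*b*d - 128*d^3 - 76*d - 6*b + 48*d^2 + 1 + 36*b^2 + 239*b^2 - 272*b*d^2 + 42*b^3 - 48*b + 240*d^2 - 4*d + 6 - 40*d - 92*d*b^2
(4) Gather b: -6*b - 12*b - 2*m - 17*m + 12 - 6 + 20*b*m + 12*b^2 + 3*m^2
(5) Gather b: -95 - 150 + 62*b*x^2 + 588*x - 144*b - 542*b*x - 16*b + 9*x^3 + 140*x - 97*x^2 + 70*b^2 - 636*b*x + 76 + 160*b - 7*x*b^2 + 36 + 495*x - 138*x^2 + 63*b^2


(1) = 4*b - 40
(2) = -2*z - 6
(3) = 42*b^3 + b^2*(275 - 92*d) + b*(-272*d^2 + 592*d - 131) - 128*d^3 + 288*d^2 - 120*d + 14
(4) = 12*b^2 + b*(20*m - 18) + 3*m^2 - 19*m + 6
(5) = b^2*(133 - 7*x) + b*(62*x^2 - 1178*x) + 9*x^3 - 235*x^2 + 1223*x - 133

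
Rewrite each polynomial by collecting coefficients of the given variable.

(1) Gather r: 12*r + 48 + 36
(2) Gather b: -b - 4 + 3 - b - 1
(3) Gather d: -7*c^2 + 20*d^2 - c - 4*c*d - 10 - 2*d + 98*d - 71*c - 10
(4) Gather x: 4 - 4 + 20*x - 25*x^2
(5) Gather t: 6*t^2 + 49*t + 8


(1) = 12*r + 84
(2) = -2*b - 2
(3) = -7*c^2 - 72*c + 20*d^2 + d*(96 - 4*c) - 20
(4) = -25*x^2 + 20*x
(5) = 6*t^2 + 49*t + 8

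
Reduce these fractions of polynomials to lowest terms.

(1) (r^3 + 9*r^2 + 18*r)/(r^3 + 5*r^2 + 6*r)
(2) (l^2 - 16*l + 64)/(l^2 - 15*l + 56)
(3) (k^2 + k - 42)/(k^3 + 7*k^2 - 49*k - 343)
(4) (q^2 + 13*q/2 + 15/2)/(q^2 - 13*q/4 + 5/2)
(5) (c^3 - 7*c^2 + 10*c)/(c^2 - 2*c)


(1) = (r + 6)/(r + 2)
(2) = (l - 8)/(l - 7)
(3) = (k - 6)/(k^2 - 49)
(4) = (4*q^2 + 26*q + 30)/(4*q^2 - 13*q + 10)
(5) = c - 5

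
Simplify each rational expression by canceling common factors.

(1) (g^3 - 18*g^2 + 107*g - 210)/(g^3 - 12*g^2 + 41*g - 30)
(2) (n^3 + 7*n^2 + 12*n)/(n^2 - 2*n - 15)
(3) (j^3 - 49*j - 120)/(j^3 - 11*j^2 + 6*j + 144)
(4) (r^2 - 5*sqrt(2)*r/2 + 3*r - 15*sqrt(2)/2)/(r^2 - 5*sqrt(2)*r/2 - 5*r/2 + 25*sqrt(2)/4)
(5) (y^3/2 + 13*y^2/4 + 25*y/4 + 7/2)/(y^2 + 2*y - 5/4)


(1) = (g - 7)/(g - 1)
(2) = (n^2 + 4*n)/(n - 5)
(3) = (j + 5)/(j - 6)
(4) = (8*r + 24)/(8*r - 20)
(5) = (2*y^3 + 13*y^2 + 25*y + 14)/(4*y^2 + 8*y - 5)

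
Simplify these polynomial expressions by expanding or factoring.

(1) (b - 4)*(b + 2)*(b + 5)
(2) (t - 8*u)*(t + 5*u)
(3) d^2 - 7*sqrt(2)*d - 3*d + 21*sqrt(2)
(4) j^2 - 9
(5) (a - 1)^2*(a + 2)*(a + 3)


(1) = b^3 + 3*b^2 - 18*b - 40
(2) = t^2 - 3*t*u - 40*u^2
(3) = (d - 3)*(d - 7*sqrt(2))
(4) = (j - 3)*(j + 3)
(5) = a^4 + 3*a^3 - 3*a^2 - 7*a + 6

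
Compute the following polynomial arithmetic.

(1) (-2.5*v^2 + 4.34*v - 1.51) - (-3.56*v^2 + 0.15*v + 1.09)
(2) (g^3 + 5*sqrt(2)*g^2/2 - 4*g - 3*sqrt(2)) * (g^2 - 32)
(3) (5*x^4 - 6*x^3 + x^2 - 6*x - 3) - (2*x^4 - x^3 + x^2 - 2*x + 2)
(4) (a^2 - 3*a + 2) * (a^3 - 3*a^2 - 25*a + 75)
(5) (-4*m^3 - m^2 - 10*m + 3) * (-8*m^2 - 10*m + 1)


(1) = 1.06*v^2 + 4.19*v - 2.6
(2) = g^5 + 5*sqrt(2)*g^4/2 - 36*g^3 - 83*sqrt(2)*g^2 + 128*g + 96*sqrt(2)
(3) = 3*x^4 - 5*x^3 - 4*x - 5
(4) = a^5 - 6*a^4 - 14*a^3 + 144*a^2 - 275*a + 150
(5) = 32*m^5 + 48*m^4 + 86*m^3 + 75*m^2 - 40*m + 3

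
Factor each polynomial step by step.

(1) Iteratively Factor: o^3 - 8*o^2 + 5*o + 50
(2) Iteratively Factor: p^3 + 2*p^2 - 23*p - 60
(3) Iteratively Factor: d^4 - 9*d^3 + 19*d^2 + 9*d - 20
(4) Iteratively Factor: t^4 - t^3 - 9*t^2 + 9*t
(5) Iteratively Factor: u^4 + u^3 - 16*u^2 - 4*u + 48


(1) = (o - 5)*(o^2 - 3*o - 10) = (o - 5)^2*(o + 2)
(2) = (p + 3)*(p^2 - p - 20) = (p - 5)*(p + 3)*(p + 4)
(3) = (d - 5)*(d^3 - 4*d^2 - d + 4) = (d - 5)*(d - 1)*(d^2 - 3*d - 4) = (d - 5)*(d - 4)*(d - 1)*(d + 1)
(4) = (t)*(t^3 - t^2 - 9*t + 9) = t*(t - 1)*(t^2 - 9) = t*(t - 3)*(t - 1)*(t + 3)
(5) = (u - 2)*(u^3 + 3*u^2 - 10*u - 24) = (u - 2)*(u + 2)*(u^2 + u - 12) = (u - 3)*(u - 2)*(u + 2)*(u + 4)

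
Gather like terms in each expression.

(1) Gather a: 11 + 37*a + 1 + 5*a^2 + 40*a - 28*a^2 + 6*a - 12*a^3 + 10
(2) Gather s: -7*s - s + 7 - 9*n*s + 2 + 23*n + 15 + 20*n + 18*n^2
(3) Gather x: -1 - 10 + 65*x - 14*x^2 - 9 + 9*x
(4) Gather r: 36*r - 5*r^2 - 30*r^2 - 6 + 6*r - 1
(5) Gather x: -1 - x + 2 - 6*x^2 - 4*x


(1) = -12*a^3 - 23*a^2 + 83*a + 22
(2) = 18*n^2 + 43*n + s*(-9*n - 8) + 24
(3) = -14*x^2 + 74*x - 20
(4) = -35*r^2 + 42*r - 7
(5) = -6*x^2 - 5*x + 1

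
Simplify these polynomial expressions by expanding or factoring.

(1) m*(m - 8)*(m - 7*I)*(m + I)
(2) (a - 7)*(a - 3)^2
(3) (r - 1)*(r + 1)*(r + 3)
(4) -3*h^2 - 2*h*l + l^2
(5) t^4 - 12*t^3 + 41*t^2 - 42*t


(1) = m^4 - 8*m^3 - 6*I*m^3 + 7*m^2 + 48*I*m^2 - 56*m
(2) = a^3 - 13*a^2 + 51*a - 63
(3) = r^3 + 3*r^2 - r - 3
(4) = (-3*h + l)*(h + l)
(5) = t*(t - 7)*(t - 3)*(t - 2)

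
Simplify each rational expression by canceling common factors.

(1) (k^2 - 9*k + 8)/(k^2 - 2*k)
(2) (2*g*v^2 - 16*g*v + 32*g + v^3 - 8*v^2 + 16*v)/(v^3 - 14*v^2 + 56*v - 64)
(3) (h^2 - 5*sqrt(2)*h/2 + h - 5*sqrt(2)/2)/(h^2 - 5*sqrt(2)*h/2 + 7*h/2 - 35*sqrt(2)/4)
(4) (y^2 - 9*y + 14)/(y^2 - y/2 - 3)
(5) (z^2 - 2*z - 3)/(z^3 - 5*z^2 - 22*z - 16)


(1) = (k^2 - 9*k + 8)/(k^2 - 2*k)
(2) = (2*g*v - 8*g + v^2 - 4*v)/(v^2 - 10*v + 16)
(3) = (8*h + 8)/(8*h + 28)
(4) = (2*y - 14)/(2*y + 3)
(5) = (z - 3)/(z^2 - 6*z - 16)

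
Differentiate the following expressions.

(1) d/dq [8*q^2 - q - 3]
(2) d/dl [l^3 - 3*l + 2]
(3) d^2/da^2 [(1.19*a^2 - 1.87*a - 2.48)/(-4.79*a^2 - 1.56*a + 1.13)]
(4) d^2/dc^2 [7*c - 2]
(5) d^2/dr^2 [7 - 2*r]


(1) = 16*q - 1
(2) = 3*l^2 - 3
(3) = (103.595246*a^3 + 302.76153*a^2 + 171.919806*a + 42.471498)/(109.902239*a^6 + 107.378388*a^5 - 42.809667*a^4 - 46.866456*a^3 + 10.099149*a^2 + 5.975892*a - 1.442897)
(4) = 0
(5) = 0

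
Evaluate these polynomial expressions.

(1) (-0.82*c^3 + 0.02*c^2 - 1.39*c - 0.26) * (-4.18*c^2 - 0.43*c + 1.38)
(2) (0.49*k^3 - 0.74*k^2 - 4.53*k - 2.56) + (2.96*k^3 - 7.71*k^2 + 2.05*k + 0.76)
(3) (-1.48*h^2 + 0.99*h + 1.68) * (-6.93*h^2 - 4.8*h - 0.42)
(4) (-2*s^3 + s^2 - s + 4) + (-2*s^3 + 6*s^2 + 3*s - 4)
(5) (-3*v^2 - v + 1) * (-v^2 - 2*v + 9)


(1) = 3.4276*c^5 + 0.269*c^4 + 4.67*c^3 + 1.7121*c^2 - 1.8064*c - 0.3588
(2) = 3.45*k^3 - 8.45*k^2 - 2.48*k - 1.8
(3) = 10.2564*h^4 + 0.2433*h^3 - 15.7728*h^2 - 8.4798*h - 0.7056
(4) = -4*s^3 + 7*s^2 + 2*s
(5) = 3*v^4 + 7*v^3 - 26*v^2 - 11*v + 9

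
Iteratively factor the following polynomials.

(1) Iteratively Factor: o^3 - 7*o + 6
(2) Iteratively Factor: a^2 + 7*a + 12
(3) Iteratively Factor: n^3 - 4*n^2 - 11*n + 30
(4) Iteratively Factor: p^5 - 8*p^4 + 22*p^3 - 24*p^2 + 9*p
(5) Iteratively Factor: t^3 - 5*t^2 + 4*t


(1) = (o - 2)*(o^2 + 2*o - 3) = (o - 2)*(o + 3)*(o - 1)
(2) = (a + 3)*(a + 4)
(3) = (n + 3)*(n^2 - 7*n + 10) = (n - 2)*(n + 3)*(n - 5)
(4) = (p - 1)*(p^4 - 7*p^3 + 15*p^2 - 9*p) = (p - 3)*(p - 1)*(p^3 - 4*p^2 + 3*p) = (p - 3)^2*(p - 1)*(p^2 - p) = (p - 3)^2*(p - 1)^2*(p)
(5) = (t - 4)*(t^2 - t) = (t - 4)*(t - 1)*(t)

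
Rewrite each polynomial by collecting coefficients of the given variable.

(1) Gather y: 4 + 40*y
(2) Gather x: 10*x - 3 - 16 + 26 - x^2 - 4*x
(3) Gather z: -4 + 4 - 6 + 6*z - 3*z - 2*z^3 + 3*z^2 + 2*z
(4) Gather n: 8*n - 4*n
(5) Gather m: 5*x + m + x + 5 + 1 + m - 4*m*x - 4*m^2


(1) = 40*y + 4
(2) = -x^2 + 6*x + 7
(3) = -2*z^3 + 3*z^2 + 5*z - 6
(4) = 4*n
(5) = -4*m^2 + m*(2 - 4*x) + 6*x + 6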